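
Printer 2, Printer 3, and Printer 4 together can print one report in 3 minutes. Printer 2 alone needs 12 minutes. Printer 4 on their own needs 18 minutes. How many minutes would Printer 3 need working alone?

36/7 minutes

Combined rate is 1/3 per minute.
Known contribution: 1/12 + 1/18 = (3 + 2)/36 = 5/36 per minute.
So Printer 3's rate is 1/3 − 5/36 = 7/36, meaning 36/7 minutes alone.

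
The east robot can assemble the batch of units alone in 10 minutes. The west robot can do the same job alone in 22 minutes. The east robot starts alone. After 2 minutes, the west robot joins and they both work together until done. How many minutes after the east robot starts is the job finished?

In the first 2 minutes the east robot alone does 2/10 = 1/5 of the job, leaving 4/5.
Once everyone is working, combined rate: 1/10 + 1/22 = (11 + 5)/110 = 16/110 = 8/55 per minute.
Remaining 4/5 at 8/55 per minute takes 11/2 minutes.
Total from the start = 2 + 11/2 = 15/2 minutes.

15/2 minutes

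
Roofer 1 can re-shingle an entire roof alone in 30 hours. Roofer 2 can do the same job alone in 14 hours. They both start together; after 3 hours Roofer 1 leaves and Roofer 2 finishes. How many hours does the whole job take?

63/5 hours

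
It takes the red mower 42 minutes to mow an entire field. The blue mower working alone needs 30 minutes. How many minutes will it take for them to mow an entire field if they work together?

Combined rate: 1/42 + 1/30 = (5 + 7)/210 = 12/210 = 2/35 per minute.
Time = 1 ÷ (2/35) = 35/2 minutes.

35/2 minutes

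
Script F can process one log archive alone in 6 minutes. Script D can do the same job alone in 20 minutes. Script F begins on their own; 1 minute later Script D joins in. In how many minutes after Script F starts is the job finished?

63/13 minutes

In the first 1 minute Script F alone does 1/6 of the job, leaving 5/6.
Once everyone is working, combined rate: 1/6 + 1/20 = (10 + 3)/60 = 13/60 per minute.
Remaining 5/6 at 13/60 per minute takes 50/13 minutes.
Total from the start = 1 + 50/13 = 63/13 minutes.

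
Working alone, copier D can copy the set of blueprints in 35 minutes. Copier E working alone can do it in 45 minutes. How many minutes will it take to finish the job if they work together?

With two workers the combined time is the product over the sum: 35·45/(35+45) = 1575/80 = 315/16 minutes.

315/16 minutes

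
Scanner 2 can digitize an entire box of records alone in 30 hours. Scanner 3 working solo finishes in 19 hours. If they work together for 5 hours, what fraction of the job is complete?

Combined rate: 1/30 + 1/19 = (19 + 30)/570 = 49/570 per hour.
In 5 hours they complete 5·49/570 = 49/114 of the job.

49/114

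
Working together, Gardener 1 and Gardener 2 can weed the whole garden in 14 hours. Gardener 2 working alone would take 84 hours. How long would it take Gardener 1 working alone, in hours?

84/5 hours

Combined rate is 1/14 per hour.
Known contribution: 1/84 per hour.
So Gardener 1's rate is 1/14 − 1/84 = 5/84, meaning 84/5 hours alone.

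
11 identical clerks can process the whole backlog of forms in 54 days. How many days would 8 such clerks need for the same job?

297/4 days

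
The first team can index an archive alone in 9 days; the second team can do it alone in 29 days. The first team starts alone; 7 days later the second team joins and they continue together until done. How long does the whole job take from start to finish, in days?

162/19 days

In 7 days the first team does 7/9 of the job, leaving 2/9.
The first team and the second team together work at 38/261 per day, so finishing takes 2/9 ÷ 38/261 = 29/19 days.
Total time = 7 + 29/19 = 162/19 days.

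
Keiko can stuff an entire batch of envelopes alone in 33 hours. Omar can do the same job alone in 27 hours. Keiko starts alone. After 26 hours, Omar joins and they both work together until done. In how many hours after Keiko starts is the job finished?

In the first 26 hours Keiko alone does 26/33 of the job, leaving 7/33.
Once everyone is working, combined rate: 1/33 + 1/27 = (9 + 11)/297 = 20/297 per hour.
Remaining 7/33 at 20/297 per hour takes 63/20 hours.
Total from the start = 26 + 63/20 = 583/20 hours.

583/20 hours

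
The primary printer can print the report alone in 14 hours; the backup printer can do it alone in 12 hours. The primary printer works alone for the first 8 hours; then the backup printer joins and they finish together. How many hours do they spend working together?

In 8 hours the primary printer does 8/14 = 4/7 of the job, leaving 3/7.
The primary printer and the backup printer together work at 13/84 per hour, so finishing takes 3/7 ÷ 13/84 = 36/13 hours.

36/13 hours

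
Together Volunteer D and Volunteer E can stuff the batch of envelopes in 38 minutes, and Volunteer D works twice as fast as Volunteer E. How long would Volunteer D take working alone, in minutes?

57 minutes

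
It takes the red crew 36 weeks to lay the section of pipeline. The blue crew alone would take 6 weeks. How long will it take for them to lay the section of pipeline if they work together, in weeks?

36/7 weeks

Combined rate: 1/36 + 1/6 = (1 + 6)/36 = 7/36 per week.
Time = 1 ÷ (7/36) = 36/7 weeks.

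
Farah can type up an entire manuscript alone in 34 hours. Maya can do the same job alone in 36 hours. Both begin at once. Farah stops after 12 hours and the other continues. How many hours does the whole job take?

396/17 hours

In the first 12 hours the combined rate is 35/612, so 35/51 of the job is done, leaving 16/51.
After Farah leaves the rate is 1/36 per hour; the remaining 16/51 takes 192/17 hours.
Total = 12 + 192/17 = 396/17 hours.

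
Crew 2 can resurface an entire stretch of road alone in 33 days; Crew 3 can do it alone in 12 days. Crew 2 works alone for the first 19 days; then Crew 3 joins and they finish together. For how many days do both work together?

In 19 days Crew 2 does 19/33 of the job, leaving 14/33.
Crew 2 and Crew 3 together work at 5/44 per day, so finishing takes 14/33 ÷ 5/44 = 56/15 days.

56/15 days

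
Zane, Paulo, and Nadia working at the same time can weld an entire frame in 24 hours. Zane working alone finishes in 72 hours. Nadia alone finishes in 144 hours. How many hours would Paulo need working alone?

48 hours

Combined rate is 1/24 per hour.
Known contribution: 1/72 + 1/144 = (2 + 1)/144 = 3/144 = 1/48 per hour.
So Paulo's rate is 1/24 − 1/48 = 1/48, meaning 48 hours alone.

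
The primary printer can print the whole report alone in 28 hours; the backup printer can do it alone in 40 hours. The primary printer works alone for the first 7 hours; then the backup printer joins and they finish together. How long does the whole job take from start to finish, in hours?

329/17 hours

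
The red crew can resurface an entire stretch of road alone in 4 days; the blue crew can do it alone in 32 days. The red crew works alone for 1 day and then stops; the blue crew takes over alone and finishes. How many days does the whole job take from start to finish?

In 1 day the red crew does 1/4 of the job, leaving 3/4.
The blue crew works at 1/32 per day, so finishing takes 3/4 ÷ 1/32 = 24 days.
Total time = 1 + 24 = 25 days.

25 days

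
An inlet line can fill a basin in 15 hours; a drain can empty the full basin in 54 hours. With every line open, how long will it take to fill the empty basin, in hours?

270/13 hours

Net rate = 1/15 − 1/54 = (18 − 5)/270 = 13/270 per hour.
Filling time = 1 ÷ (13/270) = 270/13 hours.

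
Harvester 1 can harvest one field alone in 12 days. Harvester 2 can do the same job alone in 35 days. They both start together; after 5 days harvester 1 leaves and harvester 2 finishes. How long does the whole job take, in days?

In the first 5 days the combined rate is 47/420, so 47/84 of the job is done, leaving 37/84.
After harvester 1 leaves the rate is 1/35 per day; the remaining 37/84 takes 185/12 days.
Total = 5 + 185/12 = 245/12 days.

245/12 days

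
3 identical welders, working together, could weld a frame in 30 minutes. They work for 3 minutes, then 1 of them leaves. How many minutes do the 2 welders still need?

81/2 minutes

One welder does 1/90 of the job per minute.
After 3 minutes with 3 welders, 1/10 is done (9/10 left).
With 2 welders the rate is 2/90 = 1/45, so the rest takes 9/10 ÷ 1/45 = 81/2 minutes.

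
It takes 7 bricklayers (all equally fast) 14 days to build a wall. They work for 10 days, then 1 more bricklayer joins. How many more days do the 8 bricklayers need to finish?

7/2 days

One bricklayer does 1/98 of the job per day.
After 10 days with 7 bricklayers, 5/7 is done (2/7 left).
With 8 bricklayers the rate is 8/98 = 4/49, so the rest takes 2/7 ÷ 4/49 = 7/2 days.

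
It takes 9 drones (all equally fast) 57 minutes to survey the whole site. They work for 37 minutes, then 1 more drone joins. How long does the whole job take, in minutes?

55 minutes

One drone does 1/513 of the job per minute.
After 37 minutes with 9 drones, 37/57 is done (20/57 left).
With 10 drones the rate is 10/513, so the rest takes 20/57 ÷ 10/513 = 18 minutes.
Total = 37 + 18 = 55 minutes.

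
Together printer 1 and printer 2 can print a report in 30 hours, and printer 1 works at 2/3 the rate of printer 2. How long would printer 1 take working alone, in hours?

Let printer 2's rate be r; then printer 1's rate is (2/3)r, so together (2/3 + 1)r = (5/3)r = 1/30.
Thus r = 1/50 per hour.
Printer 2 alone: 50 hours; printer 1 alone: 75 hours.

75 hours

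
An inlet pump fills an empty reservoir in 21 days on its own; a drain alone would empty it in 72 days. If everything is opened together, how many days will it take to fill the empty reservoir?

Net rate = 1/21 − 1/72 = (24 − 7)/504 = 17/504 per day.
Filling time = 1 ÷ (17/504) = 504/17 days.

504/17 days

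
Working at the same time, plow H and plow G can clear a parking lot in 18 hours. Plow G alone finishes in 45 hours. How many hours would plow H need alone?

30 hours

Combined rate is 1/18 per hour.
Known contribution: 1/45 per hour.
So plow H's rate is 1/18 − 1/45 = 1/30, meaning 30 hours alone.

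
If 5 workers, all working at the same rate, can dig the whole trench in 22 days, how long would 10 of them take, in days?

11 days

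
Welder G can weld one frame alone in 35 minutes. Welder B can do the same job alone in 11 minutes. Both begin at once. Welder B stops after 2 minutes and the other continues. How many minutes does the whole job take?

In the first 2 minutes the combined rate is 46/385, so 92/385 of the job is done, leaving 293/385.
After welder B leaves the rate is 1/35 per minute; the remaining 293/385 takes 293/11 minutes.
Total = 2 + 293/11 = 315/11 minutes.

315/11 minutes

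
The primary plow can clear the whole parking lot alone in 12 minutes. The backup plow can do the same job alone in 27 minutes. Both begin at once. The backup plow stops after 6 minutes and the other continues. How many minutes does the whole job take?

28/3 minutes

In the first 6 minutes the combined rate is 13/108, so 13/18 of the job is done, leaving 5/18.
After the backup plow leaves the rate is 1/12 per minute; the remaining 5/18 takes 10/3 minutes.
Total = 6 + 10/3 = 28/3 minutes.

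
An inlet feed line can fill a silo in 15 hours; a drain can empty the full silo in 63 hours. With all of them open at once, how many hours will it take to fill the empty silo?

315/16 hours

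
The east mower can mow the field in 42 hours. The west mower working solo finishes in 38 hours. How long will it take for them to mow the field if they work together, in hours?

Combined rate: 1/42 + 1/38 = (19 + 21)/798 = 40/798 = 20/399 per hour.
Time = 1 ÷ (20/399) = 399/20 hours.

399/20 hours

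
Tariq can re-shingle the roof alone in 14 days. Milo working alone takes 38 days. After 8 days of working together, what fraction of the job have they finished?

Combined rate: 1/14 + 1/38 = (19 + 7)/266 = 26/266 = 13/133 per day.
In 8 days they complete 8·13/133 = 104/133 of the job.

104/133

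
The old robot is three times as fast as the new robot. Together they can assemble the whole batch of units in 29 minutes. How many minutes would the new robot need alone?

116 minutes

Let the new robot's rate be r; then the old robot's rate is 3r, so together (3 + 1)r = 4r = 1/29.
Thus r = 1/116 per minute.
The new robot alone: 116 minutes; the old robot alone: 116/3 minutes.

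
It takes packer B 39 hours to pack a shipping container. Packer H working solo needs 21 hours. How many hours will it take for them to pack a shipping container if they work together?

273/20 hours

Combined rate: 1/39 + 1/21 = (7 + 13)/273 = 20/273 per hour.
Time = 1 ÷ (20/273) = 273/20 hours.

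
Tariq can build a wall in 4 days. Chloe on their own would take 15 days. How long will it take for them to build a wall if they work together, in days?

60/19 days

Combined rate: 1/4 + 1/15 = (15 + 4)/60 = 19/60 per day.
Time = 1 ÷ (19/60) = 60/19 days.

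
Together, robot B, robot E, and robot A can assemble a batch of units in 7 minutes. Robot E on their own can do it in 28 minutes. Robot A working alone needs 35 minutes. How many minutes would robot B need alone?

Combined rate is 1/7 per minute.
Known contribution: 1/28 + 1/35 = (5 + 4)/140 = 9/140 per minute.
So robot B's rate is 1/7 − 9/140 = 11/140, meaning 140/11 minutes alone.

140/11 minutes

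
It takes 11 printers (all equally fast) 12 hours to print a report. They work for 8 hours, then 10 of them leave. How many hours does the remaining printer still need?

One printer does 1/132 of the job per hour.
After 8 hours with 11 printers, 2/3 is done (1/3 left).
With 1 printer the rate is 1/132, so the rest takes 1/3 ÷ 1/132 = 44 hours.

44 hours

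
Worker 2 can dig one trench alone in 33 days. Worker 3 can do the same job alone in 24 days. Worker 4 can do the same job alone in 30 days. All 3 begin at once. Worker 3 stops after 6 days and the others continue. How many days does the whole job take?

165/14 days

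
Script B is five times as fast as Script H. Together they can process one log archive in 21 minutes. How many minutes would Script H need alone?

Let Script H's rate be r; then Script B's rate is 5r, so together (5 + 1)r = 6r = 1/21.
Thus r = 1/126 per minute.
Script H alone: 126 minutes; Script B alone: 126/5 minutes.

126 minutes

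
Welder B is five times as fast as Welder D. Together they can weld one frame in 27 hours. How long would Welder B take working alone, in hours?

162/5 hours

Let Welder D's rate be r; then Welder B's rate is 5r, so together (5 + 1)r = 6r = 1/27.
Thus r = 1/162 per hour.
Welder D alone: 162 hours; Welder B alone: 162/5 hours.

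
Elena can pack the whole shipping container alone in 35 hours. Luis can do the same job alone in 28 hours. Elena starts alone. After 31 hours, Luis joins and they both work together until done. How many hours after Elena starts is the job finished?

In the first 31 hours Elena alone does 31/35 of the job, leaving 4/35.
Once everyone is working, combined rate: 1/35 + 1/28 = (4 + 5)/140 = 9/140 per hour.
Remaining 4/35 at 9/140 per hour takes 16/9 hours.
Total from the start = 31 + 16/9 = 295/9 hours.

295/9 hours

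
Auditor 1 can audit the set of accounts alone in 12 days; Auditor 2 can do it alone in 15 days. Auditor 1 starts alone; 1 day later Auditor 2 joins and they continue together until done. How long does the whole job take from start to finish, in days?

In 1 day Auditor 1 does 1/12 of the job, leaving 11/12.
Auditor 1 and Auditor 2 together work at 3/20 per day, so finishing takes 11/12 ÷ 3/20 = 55/9 days.
Total time = 1 + 55/9 = 64/9 days.

64/9 days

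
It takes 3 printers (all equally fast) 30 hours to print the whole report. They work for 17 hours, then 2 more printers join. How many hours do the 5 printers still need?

39/5 hours

One printer does 1/90 of the job per hour.
After 17 hours with 3 printers, 17/30 is done (13/30 left).
With 5 printers the rate is 5/90 = 1/18, so the rest takes 13/30 ÷ 1/18 = 39/5 hours.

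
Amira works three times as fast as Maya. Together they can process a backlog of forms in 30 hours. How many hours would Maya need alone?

Let Maya's rate be r; then Amira's rate is 3r, so together (3 + 1)r = 4r = 1/30.
Thus r = 1/120 per hour.
Maya alone: 120 hours; Amira alone: 40 hours.

120 hours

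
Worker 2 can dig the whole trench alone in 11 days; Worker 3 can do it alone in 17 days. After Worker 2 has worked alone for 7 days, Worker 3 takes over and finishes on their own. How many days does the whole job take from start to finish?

145/11 days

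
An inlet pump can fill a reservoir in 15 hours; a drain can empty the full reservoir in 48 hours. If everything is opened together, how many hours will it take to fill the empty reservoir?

240/11 hours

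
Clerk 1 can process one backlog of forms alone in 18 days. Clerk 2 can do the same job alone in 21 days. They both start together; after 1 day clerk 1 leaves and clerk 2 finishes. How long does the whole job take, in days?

119/6 days

In the first 1 day the combined rate is 13/126, so 13/126 of the job is done, leaving 113/126.
After clerk 1 leaves the rate is 1/21 per day; the remaining 113/126 takes 113/6 days.
Total = 1 + 113/6 = 119/6 days.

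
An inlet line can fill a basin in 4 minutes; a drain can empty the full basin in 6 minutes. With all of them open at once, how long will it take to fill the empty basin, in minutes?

12 minutes

Net rate = 1/4 − 1/6 = (3 − 2)/12 = 1/12 per minute.
Filling time = 1 ÷ (1/12) = 12 minutes.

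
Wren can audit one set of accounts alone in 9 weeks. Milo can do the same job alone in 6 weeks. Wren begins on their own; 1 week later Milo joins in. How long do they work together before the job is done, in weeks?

16/5 weeks

In the first 1 week Wren alone does 1/9 of the job, leaving 8/9.
Once everyone is working, combined rate: 1/9 + 1/6 = (2 + 3)/18 = 5/18 per week.
Remaining 8/9 at 5/18 per week takes 16/5 weeks.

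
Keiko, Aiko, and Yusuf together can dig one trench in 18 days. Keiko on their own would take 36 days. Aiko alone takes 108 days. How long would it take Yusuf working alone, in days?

54 days

Combined rate is 1/18 per day.
Known contribution: 1/36 + 1/108 = (3 + 1)/108 = 4/108 = 1/27 per day.
So Yusuf's rate is 1/18 − 1/27 = 1/54, meaning 54 days alone.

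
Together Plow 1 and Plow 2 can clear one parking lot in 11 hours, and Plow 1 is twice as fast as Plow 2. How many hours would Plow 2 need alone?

33 hours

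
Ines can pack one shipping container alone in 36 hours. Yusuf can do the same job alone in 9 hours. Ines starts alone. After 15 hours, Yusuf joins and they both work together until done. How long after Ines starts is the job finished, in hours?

96/5 hours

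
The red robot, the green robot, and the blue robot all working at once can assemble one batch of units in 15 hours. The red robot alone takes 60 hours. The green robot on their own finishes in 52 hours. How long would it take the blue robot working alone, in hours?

Combined rate is 1/15 per hour.
Known contribution: 1/60 + 1/52 = (13 + 15)/780 = 28/780 = 7/195 per hour.
So the blue robot's rate is 1/15 − 7/195 = 2/65, meaning 65/2 hours alone.

65/2 hours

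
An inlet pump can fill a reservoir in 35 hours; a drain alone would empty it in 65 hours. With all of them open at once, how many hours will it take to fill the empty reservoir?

Net rate = 1/35 − 1/65 = (13 − 7)/455 = 6/455 per hour.
Filling time = 1 ÷ (6/455) = 455/6 hours.

455/6 hours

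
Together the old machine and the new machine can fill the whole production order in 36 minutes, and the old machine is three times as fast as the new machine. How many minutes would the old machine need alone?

Let the new machine's rate be r; then the old machine's rate is 3r, so together (3 + 1)r = 4r = 1/36.
Thus r = 1/144 per minute.
The new machine alone: 144 minutes; the old machine alone: 48 minutes.

48 minutes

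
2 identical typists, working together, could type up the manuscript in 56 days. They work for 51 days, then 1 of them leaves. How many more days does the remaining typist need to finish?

One typist does 1/112 of the job per day.
After 51 days with 2 typists, 51/56 is done (5/56 left).
With 1 typist the rate is 1/112, so the rest takes 5/56 ÷ 1/112 = 10 days.

10 days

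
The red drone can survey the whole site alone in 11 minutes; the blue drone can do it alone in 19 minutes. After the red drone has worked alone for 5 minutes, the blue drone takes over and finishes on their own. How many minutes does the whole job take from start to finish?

In 5 minutes the red drone does 5/11 of the job, leaving 6/11.
The blue drone works at 1/19 per minute, so finishing takes 6/11 ÷ 1/19 = 114/11 minutes.
Total time = 5 + 114/11 = 169/11 minutes.

169/11 minutes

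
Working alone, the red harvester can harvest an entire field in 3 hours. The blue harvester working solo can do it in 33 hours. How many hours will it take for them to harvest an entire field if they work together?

11/4 hours

Combined rate: 1/3 + 1/33 = (11 + 1)/33 = 12/33 = 4/11 per hour.
Time = 1 ÷ (4/11) = 11/4 hours.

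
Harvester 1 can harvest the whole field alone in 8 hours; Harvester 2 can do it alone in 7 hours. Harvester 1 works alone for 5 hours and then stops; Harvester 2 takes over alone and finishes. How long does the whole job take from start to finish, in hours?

61/8 hours

In 5 hours Harvester 1 does 5/8 of the job, leaving 3/8.
Harvester 2 works at 1/7 per hour, so finishing takes 3/8 ÷ 1/7 = 21/8 hours.
Total time = 5 + 21/8 = 61/8 hours.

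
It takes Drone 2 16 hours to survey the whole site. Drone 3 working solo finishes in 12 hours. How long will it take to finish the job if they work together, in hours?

With two workers the combined time is the product over the sum: 16·12/(16+12) = 192/28 = 48/7 hours.

48/7 hours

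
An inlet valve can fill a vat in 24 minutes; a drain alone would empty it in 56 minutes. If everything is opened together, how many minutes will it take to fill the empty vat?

Net rate = 1/24 − 1/56 = (7 − 3)/168 = 4/168 = 1/42 per minute.
Filling time = 1 ÷ (1/42) = 42 minutes.

42 minutes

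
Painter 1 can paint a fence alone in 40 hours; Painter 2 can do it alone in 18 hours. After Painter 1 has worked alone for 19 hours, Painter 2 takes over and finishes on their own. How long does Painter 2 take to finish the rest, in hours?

189/20 hours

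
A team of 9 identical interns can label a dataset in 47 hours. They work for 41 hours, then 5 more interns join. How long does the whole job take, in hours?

One intern does 1/423 of the job per hour.
After 41 hours with 9 interns, 41/47 is done (6/47 left).
With 14 interns the rate is 14/423, so the rest takes 6/47 ÷ 14/423 = 27/7 hours.
Total = 41 + 27/7 = 314/7 hours.

314/7 hours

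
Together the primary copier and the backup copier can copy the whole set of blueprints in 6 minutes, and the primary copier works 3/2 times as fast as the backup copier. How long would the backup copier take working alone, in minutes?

Let the backup copier's rate be r; then the primary copier's rate is (3/2)r, so together (3/2 + 1)r = (5/2)r = 1/6.
Thus r = 1/15 per minute.
The backup copier alone: 15 minutes; the primary copier alone: 10 minutes.

15 minutes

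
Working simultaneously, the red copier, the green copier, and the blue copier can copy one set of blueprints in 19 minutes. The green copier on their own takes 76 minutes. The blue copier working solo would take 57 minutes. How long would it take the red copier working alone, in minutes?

Combined rate is 1/19 per minute.
Known contribution: 1/76 + 1/57 = (3 + 4)/228 = 7/228 per minute.
So the red copier's rate is 1/19 − 7/228 = 5/228, meaning 228/5 minutes alone.

228/5 minutes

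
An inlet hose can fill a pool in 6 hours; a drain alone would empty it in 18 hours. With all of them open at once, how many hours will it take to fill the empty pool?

Net rate = 1/6 − 1/18 = (3 − 1)/18 = 2/18 = 1/9 per hour.
Filling time = 1 ÷ (1/9) = 9 hours.

9 hours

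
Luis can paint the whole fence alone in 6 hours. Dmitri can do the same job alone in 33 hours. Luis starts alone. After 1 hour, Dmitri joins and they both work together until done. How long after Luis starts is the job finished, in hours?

68/13 hours

In the first 1 hour Luis alone does 1/6 of the job, leaving 5/6.
Once everyone is working, combined rate: 1/6 + 1/33 = (11 + 2)/66 = 13/66 per hour.
Remaining 5/6 at 13/66 per hour takes 55/13 hours.
Total from the start = 1 + 55/13 = 68/13 hours.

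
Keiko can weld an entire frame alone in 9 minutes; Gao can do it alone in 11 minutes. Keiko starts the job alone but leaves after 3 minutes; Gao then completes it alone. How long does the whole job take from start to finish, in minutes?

In 3 minutes Keiko does 3/9 = 1/3 of the job, leaving 2/3.
Gao works at 1/11 per minute, so finishing takes 2/3 ÷ 1/11 = 22/3 minutes.
Total time = 3 + 22/3 = 31/3 minutes.

31/3 minutes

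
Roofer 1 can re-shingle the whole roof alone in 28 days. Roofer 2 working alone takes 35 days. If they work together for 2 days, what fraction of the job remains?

61/70

Combined rate: 1/28 + 1/35 = (5 + 4)/140 = 9/140 per day.
In 2 days they complete 2·9/140 = 9/70 of the job.
So 61/70 remains.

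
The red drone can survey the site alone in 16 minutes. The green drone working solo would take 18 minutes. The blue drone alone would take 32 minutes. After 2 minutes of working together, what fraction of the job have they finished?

43/144

Combined rate: 1/16 + 1/18 + 1/32 = (18 + 16 + 9)/288 = 43/288 per minute.
In 2 minutes they complete 2·43/288 = 43/144 of the job.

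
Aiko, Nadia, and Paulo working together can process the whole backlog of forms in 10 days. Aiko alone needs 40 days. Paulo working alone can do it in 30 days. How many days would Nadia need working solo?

24 days

Combined rate is 1/10 per day.
Known contribution: 1/40 + 1/30 = (3 + 4)/120 = 7/120 per day.
So Nadia's rate is 1/10 − 7/120 = 1/24, meaning 24 days alone.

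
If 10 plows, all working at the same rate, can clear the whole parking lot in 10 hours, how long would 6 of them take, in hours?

50/3 hours

Total work is 10·10 = 100 plow-hours.
With 6 plows: 100/6 = 50/3 hours.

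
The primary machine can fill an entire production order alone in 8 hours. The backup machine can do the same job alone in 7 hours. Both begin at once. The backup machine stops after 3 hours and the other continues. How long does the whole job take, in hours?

32/7 hours

In the first 3 hours the combined rate is 15/56, so 45/56 of the job is done, leaving 11/56.
After the backup machine leaves the rate is 1/8 per hour; the remaining 11/56 takes 11/7 hours.
Total = 3 + 11/7 = 32/7 hours.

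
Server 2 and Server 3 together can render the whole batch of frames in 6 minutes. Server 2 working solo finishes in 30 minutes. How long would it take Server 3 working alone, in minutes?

Combined rate is 1/6 per minute.
Known contribution: 1/30 per minute.
So Server 3's rate is 1/6 − 1/30 = 2/15, meaning 15/2 minutes alone.

15/2 minutes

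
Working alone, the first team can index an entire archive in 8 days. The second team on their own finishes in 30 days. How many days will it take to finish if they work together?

Combined rate: 1/8 + 1/30 = (15 + 4)/120 = 19/120 per day.
Time = 1 ÷ (19/120) = 120/19 days.

120/19 days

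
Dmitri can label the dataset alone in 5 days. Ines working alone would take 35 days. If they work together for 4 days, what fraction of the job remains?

3/35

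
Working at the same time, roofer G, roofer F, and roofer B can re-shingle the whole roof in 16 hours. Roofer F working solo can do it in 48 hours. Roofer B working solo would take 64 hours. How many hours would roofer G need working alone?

Combined rate is 1/16 per hour.
Known contribution: 1/48 + 1/64 = (4 + 3)/192 = 7/192 per hour.
So roofer G's rate is 1/16 − 7/192 = 5/192, meaning 192/5 hours alone.

192/5 hours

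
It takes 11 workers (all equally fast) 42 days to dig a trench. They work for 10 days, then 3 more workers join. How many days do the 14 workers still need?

176/7 days

One worker does 1/462 of the job per day.
After 10 days with 11 workers, 5/21 is done (16/21 left).
With 14 workers the rate is 14/462 = 1/33, so the rest takes 16/21 ÷ 1/33 = 176/7 days.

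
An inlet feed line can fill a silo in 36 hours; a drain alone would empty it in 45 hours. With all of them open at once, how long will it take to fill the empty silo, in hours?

180 hours

Net rate = 1/36 − 1/45 = (5 − 4)/180 = 1/180 per hour.
Filling time = 1 ÷ (1/180) = 180 hours.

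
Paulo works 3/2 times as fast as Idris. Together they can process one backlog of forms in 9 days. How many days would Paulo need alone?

15 days

Let Idris's rate be r; then Paulo's rate is (3/2)r, so together (3/2 + 1)r = (5/2)r = 1/9.
Thus r = 2/45 per day.
Idris alone: 45/2 days; Paulo alone: 15 days.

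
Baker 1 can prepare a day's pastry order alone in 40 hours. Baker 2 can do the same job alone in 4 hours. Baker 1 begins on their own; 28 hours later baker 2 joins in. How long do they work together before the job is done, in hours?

In the first 28 hours baker 1 alone does 28/40 = 7/10 of the job, leaving 3/10.
Once everyone is working, combined rate: 1/40 + 1/4 = (1 + 10)/40 = 11/40 per hour.
Remaining 3/10 at 11/40 per hour takes 12/11 hours.

12/11 hours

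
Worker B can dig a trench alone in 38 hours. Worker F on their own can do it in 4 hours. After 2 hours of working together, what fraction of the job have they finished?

21/38

Combined rate: 1/38 + 1/4 = (2 + 19)/76 = 21/76 per hour.
In 2 hours they complete 2·21/76 = 21/38 of the job.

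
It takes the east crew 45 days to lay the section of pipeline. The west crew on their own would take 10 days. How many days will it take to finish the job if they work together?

90/11 days

Combined rate: 1/45 + 1/10 = (2 + 9)/90 = 11/90 per day.
Time = 1 ÷ (11/90) = 90/11 days.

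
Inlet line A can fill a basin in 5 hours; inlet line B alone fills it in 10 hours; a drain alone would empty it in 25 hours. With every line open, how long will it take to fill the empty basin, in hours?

Net rate = 1/5 + 1/10 − 1/25 = (10 + 5 − 2)/50 = 13/50 per hour.
Filling time = 1 ÷ (13/50) = 50/13 hours.

50/13 hours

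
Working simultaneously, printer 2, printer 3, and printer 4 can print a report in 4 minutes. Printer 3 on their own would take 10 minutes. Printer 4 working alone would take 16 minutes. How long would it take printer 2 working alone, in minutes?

Combined rate is 1/4 per minute.
Known contribution: 1/10 + 1/16 = (8 + 5)/80 = 13/80 per minute.
So printer 2's rate is 1/4 − 13/80 = 7/80, meaning 80/7 minutes alone.

80/7 minutes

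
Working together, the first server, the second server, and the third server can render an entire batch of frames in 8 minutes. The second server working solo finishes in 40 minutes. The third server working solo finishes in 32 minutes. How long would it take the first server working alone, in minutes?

160/11 minutes

Combined rate is 1/8 per minute.
Known contribution: 1/40 + 1/32 = (4 + 5)/160 = 9/160 per minute.
So the first server's rate is 1/8 − 9/160 = 11/160, meaning 160/11 minutes alone.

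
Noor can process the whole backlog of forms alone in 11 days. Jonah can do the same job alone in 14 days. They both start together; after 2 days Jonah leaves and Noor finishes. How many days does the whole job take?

66/7 days

In the first 2 days the combined rate is 25/154, so 25/77 of the job is done, leaving 52/77.
After Jonah leaves the rate is 1/11 per day; the remaining 52/77 takes 52/7 days.
Total = 2 + 52/7 = 66/7 days.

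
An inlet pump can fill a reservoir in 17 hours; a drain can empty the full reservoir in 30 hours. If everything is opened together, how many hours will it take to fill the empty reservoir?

510/13 hours

Net rate = 1/17 − 1/30 = (30 − 17)/510 = 13/510 per hour.
Filling time = 1 ÷ (13/510) = 510/13 hours.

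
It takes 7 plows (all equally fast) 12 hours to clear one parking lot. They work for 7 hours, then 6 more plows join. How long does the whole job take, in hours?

One plow does 1/84 of the job per hour.
After 7 hours with 7 plows, 7/12 is done (5/12 left).
With 13 plows the rate is 13/84, so the rest takes 5/12 ÷ 13/84 = 35/13 hours.
Total = 7 + 35/13 = 126/13 hours.

126/13 hours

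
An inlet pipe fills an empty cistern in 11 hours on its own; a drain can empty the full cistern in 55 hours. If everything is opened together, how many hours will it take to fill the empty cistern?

55/4 hours

Net rate = 1/11 − 1/55 = (5 − 1)/55 = 4/55 per hour.
Filling time = 1 ÷ (4/55) = 55/4 hours.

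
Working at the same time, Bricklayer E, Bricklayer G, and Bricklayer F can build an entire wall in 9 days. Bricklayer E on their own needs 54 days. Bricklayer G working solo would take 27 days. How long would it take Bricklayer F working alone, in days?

Combined rate is 1/9 per day.
Known contribution: 1/54 + 1/27 = (1 + 2)/54 = 3/54 = 1/18 per day.
So Bricklayer F's rate is 1/9 − 1/18 = 1/18, meaning 18 days alone.

18 days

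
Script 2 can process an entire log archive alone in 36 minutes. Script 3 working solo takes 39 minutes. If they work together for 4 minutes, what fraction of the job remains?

92/117

Combined rate: 1/36 + 1/39 = (13 + 12)/468 = 25/468 per minute.
In 4 minutes they complete 4·25/468 = 25/117 of the job.
So 92/117 remains.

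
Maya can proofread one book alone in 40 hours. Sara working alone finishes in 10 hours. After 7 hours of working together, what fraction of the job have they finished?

Combined rate: 1/40 + 1/10 = (1 + 4)/40 = 5/40 = 1/8 per hour.
In 7 hours they complete 7·1/8 = 7/8 of the job.

7/8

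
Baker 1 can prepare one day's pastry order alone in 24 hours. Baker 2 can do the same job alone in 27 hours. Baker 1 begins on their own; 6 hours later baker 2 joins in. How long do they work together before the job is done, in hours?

In the first 6 hours baker 1 alone does 6/24 = 1/4 of the job, leaving 3/4.
Once everyone is working, combined rate: 1/24 + 1/27 = (9 + 8)/216 = 17/216 per hour.
Remaining 3/4 at 17/216 per hour takes 162/17 hours.

162/17 hours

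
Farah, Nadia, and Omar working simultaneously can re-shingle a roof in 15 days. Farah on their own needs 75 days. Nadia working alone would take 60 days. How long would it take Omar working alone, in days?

300/11 days

Combined rate is 1/15 per day.
Known contribution: 1/75 + 1/60 = (4 + 5)/300 = 9/300 = 3/100 per day.
So Omar's rate is 1/15 − 3/100 = 11/300, meaning 300/11 days alone.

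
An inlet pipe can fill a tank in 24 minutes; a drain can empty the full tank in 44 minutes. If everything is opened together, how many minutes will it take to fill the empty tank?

Net rate = 1/24 − 1/44 = (11 − 6)/264 = 5/264 per minute.
Filling time = 1 ÷ (5/264) = 264/5 minutes.

264/5 minutes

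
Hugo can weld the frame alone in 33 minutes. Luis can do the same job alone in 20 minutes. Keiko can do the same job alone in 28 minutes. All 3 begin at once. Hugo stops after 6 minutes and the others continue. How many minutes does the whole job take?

105/11 minutes

In the first 6 minutes the combined rate is 134/1155, so 268/385 of the job is done, leaving 117/385.
After Hugo leaves the rate is 3/35 per minute; the remaining 117/385 takes 39/11 minutes.
Total = 6 + 39/11 = 105/11 minutes.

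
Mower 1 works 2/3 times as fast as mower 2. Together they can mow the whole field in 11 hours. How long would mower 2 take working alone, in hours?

Let mower 2's rate be r; then mower 1's rate is (2/3)r, so together (2/3 + 1)r = (5/3)r = 1/11.
Thus r = 3/55 per hour.
Mower 2 alone: 55/3 hours; mower 1 alone: 55/2 hours.

55/3 hours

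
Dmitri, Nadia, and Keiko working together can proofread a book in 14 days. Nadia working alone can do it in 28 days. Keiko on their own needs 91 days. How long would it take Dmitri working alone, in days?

Combined rate is 1/14 per day.
Known contribution: 1/28 + 1/91 = (13 + 4)/364 = 17/364 per day.
So Dmitri's rate is 1/14 − 17/364 = 9/364, meaning 364/9 days alone.

364/9 days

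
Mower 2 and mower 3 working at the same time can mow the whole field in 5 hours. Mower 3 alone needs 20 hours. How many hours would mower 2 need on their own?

20/3 hours

Combined rate is 1/5 per hour.
Known contribution: 1/20 per hour.
So mower 2's rate is 1/5 − 1/20 = 3/20, meaning 20/3 hours alone.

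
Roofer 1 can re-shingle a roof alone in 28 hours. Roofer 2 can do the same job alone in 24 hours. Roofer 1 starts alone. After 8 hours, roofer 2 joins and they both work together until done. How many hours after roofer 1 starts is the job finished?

In the first 8 hours roofer 1 alone does 8/28 = 2/7 of the job, leaving 5/7.
Once everyone is working, combined rate: 1/28 + 1/24 = (6 + 7)/168 = 13/168 per hour.
Remaining 5/7 at 13/168 per hour takes 120/13 hours.
Total from the start = 8 + 120/13 = 224/13 hours.

224/13 hours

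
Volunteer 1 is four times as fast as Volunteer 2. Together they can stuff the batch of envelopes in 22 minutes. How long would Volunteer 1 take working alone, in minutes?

55/2 minutes

Let Volunteer 2's rate be r; then Volunteer 1's rate is 4r, so together (4 + 1)r = 5r = 1/22.
Thus r = 1/110 per minute.
Volunteer 2 alone: 110 minutes; Volunteer 1 alone: 55/2 minutes.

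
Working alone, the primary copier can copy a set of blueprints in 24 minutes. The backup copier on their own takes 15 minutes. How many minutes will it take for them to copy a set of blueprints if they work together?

Combined rate: 1/24 + 1/15 = (5 + 8)/120 = 13/120 per minute.
Time = 1 ÷ (13/120) = 120/13 minutes.

120/13 minutes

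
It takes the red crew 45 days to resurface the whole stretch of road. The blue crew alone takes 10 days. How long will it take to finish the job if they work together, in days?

Combined rate: 1/45 + 1/10 = (2 + 9)/90 = 11/90 per day.
Time = 1 ÷ (11/90) = 90/11 days.

90/11 days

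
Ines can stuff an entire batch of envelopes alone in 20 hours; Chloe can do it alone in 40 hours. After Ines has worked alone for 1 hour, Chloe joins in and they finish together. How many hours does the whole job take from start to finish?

In 1 hour Ines does 1/20 of the job, leaving 19/20.
Ines and Chloe together work at 3/40 per hour, so finishing takes 19/20 ÷ 3/40 = 38/3 hours.
Total time = 1 + 38/3 = 41/3 hours.

41/3 hours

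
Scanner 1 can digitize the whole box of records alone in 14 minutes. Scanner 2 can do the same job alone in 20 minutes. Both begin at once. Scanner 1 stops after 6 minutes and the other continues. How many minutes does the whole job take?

In the first 6 minutes the combined rate is 17/140, so 51/70 of the job is done, leaving 19/70.
After Scanner 1 leaves the rate is 1/20 per minute; the remaining 19/70 takes 38/7 minutes.
Total = 6 + 38/7 = 80/7 minutes.

80/7 minutes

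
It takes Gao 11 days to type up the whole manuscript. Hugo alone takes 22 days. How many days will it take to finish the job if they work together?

22/3 days

With two workers the combined time is the product over the sum: 11·22/(11+22) = 242/33 = 22/3 days.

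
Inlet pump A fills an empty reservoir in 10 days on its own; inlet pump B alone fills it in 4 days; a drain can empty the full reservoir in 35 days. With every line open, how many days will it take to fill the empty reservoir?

28/9 days

Net rate = 1/10 + 1/4 − 1/35 = (14 + 35 − 4)/140 = 45/140 = 9/28 per day.
Filling time = 1 ÷ (9/28) = 28/9 days.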